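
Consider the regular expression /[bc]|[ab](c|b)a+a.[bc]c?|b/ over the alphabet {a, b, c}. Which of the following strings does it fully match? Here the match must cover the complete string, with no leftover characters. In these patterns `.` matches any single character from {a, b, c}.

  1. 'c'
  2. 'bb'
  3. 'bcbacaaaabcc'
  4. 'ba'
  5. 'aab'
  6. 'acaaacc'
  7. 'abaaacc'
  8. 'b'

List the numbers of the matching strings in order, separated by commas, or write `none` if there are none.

1, 6, 7, 8

1 → match
2 → no match
3 → no match
4 → no match
5 → no match
6 → match
7 → match
8 → match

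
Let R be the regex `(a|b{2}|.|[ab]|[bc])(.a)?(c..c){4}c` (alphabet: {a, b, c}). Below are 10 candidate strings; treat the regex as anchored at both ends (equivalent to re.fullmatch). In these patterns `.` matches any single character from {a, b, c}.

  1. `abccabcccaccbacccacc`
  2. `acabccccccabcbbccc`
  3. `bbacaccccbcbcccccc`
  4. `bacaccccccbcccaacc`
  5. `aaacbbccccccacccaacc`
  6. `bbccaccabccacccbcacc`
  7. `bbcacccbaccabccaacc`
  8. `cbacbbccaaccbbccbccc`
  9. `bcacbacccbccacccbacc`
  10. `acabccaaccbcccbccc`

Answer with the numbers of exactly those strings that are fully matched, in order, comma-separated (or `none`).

5, 7, 8, 9, 10

1 → no match
2 → no match
3 → no match
4 → no match
5 → match
6 → no match
7 → match
8 → match
9 → match
10 → match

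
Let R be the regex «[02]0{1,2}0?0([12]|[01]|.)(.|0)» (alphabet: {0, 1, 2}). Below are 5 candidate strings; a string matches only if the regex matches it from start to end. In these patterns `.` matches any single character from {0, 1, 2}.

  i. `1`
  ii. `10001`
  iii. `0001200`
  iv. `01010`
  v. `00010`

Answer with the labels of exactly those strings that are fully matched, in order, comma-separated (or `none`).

v

i → no match
ii → no match
iii → no match
iv → no match
v → match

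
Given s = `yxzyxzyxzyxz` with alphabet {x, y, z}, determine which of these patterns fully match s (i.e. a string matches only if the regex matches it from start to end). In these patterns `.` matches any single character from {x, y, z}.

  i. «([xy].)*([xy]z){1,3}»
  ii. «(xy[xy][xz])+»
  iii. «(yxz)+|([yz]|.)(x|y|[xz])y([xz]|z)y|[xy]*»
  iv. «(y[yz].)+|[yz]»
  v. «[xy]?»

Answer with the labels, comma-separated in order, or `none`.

iii

i → no match
ii → no match — must start with `xy`
iii → match
iv → no match
v → no match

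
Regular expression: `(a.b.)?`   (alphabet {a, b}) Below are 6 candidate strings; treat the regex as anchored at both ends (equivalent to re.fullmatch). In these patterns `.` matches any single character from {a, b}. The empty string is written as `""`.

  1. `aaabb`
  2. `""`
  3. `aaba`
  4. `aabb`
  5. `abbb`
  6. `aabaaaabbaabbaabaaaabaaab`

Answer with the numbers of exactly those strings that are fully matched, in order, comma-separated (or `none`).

1 → no match
2 → match
3 → match
4 → match
5 → match
6 → no match

2, 3, 4, 5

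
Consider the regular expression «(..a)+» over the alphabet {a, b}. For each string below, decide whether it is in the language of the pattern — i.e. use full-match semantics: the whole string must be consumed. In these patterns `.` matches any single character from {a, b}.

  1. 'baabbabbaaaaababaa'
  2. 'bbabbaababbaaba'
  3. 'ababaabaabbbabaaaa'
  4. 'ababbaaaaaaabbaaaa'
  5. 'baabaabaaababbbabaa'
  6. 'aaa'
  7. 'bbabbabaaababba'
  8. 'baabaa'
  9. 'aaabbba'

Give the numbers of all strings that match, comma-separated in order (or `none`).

1, 2, 4, 6, 7, 8

1 → match
2 → match
3 → no match
4 → match
5 → no match
6 → match
7 → match
8 → match
9 → no match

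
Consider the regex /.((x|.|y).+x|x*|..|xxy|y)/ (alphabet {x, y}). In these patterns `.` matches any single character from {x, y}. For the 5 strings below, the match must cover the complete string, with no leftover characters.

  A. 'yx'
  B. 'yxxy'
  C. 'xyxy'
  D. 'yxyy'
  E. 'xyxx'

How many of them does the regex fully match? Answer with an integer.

A → match
B → match
C → no match
D → no match
E → match
Total matched: 3

3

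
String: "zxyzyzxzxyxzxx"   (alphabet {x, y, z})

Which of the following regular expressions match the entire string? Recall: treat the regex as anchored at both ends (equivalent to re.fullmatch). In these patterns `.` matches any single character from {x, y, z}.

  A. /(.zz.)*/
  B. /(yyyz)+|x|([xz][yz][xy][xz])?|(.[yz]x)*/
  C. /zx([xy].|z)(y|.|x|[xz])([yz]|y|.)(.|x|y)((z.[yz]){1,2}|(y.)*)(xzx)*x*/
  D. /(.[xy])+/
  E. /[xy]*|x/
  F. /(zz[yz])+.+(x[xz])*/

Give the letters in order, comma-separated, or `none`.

C

A → no match
B → no match
C → match
D → no match
E → no match
F → no match — must start with "zz"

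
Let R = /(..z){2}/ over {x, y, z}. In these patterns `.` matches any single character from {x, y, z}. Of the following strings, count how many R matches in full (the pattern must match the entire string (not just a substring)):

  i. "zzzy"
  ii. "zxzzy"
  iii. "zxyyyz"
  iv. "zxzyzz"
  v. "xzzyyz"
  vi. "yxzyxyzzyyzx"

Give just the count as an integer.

2

i → no match — must end with "z"
ii → no match — must end with "z"
iii → no match
iv → match
v → match
vi → no match — must end with "z"
Total matched: 2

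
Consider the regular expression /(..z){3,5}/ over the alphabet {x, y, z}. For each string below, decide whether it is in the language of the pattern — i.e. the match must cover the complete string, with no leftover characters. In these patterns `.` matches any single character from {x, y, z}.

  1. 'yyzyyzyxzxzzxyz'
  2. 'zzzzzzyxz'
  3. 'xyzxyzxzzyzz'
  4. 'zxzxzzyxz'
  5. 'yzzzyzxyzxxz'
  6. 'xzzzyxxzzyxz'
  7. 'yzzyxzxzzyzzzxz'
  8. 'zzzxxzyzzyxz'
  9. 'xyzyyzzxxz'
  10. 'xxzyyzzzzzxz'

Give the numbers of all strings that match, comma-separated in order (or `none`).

1, 2, 3, 4, 5, 7, 8, 10

1 → match
2. 'zzzzzzyxz' → match
3. 'xyzxyzxzzyzz' → match
4. 'zxzxzzyxz' → match
5. 'yzzzyzxyzxxz' → match
6. 'xzzzyxxzzyxz' → no match
7 → match
8. 'zzzxxzyzzyxz' → match
9. 'xyzyyzzxxz' → no match
10. 'xxzyyzzzzzxz' → match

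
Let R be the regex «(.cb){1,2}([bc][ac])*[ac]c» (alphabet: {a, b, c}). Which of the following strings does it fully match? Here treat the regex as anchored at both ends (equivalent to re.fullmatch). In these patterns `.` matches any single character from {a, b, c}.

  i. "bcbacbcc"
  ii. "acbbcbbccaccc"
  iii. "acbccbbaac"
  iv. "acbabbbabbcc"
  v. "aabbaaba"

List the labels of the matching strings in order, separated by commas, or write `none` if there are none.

i. "bcbacbcc" → match
ii → no match
iii. "acbccbbaac" → match
iv. "acbabbbabbcc" → no match
v. "aabbaaba" → no match — must end with "c"

i, iii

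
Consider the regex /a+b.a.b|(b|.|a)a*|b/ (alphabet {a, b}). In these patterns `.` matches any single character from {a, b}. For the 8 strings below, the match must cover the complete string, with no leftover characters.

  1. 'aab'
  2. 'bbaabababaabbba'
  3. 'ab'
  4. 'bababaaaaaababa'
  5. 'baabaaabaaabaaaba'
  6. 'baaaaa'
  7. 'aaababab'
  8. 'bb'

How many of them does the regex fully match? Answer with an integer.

1

1 → no match
2 → no match
3 → no match
4 → no match
5 → no match
6 → match
7 → no match
8 → no match
Total matched: 1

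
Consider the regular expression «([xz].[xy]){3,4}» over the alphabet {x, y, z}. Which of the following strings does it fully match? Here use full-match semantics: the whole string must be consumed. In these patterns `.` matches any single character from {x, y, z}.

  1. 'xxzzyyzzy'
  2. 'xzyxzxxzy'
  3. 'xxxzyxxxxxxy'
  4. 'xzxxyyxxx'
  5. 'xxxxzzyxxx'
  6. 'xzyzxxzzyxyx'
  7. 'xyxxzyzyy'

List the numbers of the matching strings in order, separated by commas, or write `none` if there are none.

2, 3, 4, 6, 7

1 → no match
2 → match
3 → match
4 → match
5 → no match
6 → match
7 → match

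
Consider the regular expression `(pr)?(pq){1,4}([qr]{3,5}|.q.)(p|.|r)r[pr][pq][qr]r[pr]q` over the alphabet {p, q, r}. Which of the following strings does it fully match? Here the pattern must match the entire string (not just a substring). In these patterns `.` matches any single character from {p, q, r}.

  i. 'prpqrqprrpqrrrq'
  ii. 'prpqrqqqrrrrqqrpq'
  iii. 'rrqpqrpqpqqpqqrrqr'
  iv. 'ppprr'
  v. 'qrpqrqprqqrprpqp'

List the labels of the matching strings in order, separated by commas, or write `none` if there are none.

i → match
ii → match
iii → no match — must end with 'q'
iv → no match — must end with 'q'
v → no match — must end with 'q'

i, ii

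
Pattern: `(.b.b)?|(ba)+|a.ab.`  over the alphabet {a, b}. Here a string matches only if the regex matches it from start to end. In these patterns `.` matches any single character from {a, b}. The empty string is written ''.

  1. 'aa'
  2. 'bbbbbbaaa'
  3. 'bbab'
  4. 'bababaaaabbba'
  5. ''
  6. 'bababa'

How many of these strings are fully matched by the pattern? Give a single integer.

3

1 → no match
2 → no match
3 → match
4 → no match
5 → match
6 → match
Total matched: 3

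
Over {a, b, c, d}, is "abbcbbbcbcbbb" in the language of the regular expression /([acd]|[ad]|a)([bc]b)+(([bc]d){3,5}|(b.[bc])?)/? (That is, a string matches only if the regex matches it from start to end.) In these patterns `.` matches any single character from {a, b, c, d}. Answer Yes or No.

Yes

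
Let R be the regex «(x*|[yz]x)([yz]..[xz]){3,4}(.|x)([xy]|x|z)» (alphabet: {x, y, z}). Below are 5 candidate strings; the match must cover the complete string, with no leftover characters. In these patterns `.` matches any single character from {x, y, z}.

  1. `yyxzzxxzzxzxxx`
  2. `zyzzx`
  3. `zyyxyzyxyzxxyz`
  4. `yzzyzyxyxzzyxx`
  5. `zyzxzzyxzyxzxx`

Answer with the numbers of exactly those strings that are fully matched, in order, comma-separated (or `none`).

1, 3, 5

1 → match
2. `zyzzx` → no match
3 → match
4 → no match
5 → match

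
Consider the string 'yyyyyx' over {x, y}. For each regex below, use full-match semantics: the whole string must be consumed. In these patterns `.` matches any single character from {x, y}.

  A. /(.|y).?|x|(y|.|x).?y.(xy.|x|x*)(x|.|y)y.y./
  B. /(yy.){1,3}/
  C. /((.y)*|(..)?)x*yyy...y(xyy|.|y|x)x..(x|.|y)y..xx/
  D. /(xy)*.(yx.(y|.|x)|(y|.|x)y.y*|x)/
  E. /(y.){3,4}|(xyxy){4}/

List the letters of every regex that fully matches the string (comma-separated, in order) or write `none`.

A → no match
B → match
C → no match — must end with 'xx'
D → no match
E → match

B, E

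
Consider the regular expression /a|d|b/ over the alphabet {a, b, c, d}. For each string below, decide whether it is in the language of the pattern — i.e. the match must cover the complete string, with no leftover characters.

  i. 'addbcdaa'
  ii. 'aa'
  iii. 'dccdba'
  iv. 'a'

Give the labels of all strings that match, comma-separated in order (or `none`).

iv

i. 'addbcdaa' → no match
ii. 'aa' → no match
iii. 'dccdba' → no match
iv. 'a' → match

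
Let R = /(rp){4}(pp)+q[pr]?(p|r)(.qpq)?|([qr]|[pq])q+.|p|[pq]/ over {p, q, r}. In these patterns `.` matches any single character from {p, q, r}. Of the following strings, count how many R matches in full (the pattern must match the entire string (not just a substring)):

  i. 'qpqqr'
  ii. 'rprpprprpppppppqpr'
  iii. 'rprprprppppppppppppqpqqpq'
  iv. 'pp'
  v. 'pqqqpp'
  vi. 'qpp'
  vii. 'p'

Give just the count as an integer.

1

i → no match
ii → no match
iii → no match
iv → no match
v → no match
vi → no match
vii → match
Total matched: 1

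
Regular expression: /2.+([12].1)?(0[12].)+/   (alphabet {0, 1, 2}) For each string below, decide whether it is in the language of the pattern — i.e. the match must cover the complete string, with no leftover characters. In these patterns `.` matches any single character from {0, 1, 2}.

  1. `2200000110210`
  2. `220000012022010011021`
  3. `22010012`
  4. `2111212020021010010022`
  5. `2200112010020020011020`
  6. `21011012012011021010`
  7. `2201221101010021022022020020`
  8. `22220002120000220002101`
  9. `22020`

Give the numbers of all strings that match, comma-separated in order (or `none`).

2, 3, 4, 5, 6, 7, 9

1 → no match
2 → match
3 → match
4 → match
5 → match
6 → match
7 → match
8 → no match
9 → match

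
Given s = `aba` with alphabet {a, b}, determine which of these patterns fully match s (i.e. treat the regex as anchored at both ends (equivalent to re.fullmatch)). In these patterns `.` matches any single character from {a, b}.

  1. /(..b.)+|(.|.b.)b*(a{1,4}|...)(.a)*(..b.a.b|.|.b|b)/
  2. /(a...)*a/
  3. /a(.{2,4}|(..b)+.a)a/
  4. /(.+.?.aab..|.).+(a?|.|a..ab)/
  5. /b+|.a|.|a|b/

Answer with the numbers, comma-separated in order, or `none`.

1 → no match
2 → no match
3 → no match
4 → match
5 → no match

4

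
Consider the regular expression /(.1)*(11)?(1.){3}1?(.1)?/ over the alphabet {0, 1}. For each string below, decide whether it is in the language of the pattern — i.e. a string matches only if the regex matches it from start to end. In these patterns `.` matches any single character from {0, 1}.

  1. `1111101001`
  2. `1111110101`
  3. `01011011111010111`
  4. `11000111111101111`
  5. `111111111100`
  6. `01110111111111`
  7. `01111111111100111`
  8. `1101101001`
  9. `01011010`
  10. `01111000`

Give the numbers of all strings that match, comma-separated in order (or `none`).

1, 6

1 → match
2 → no match
3 → no match
4 → no match
5 → no match
6 → match
7 → no match
8 → no match
9 → no match
10 → no match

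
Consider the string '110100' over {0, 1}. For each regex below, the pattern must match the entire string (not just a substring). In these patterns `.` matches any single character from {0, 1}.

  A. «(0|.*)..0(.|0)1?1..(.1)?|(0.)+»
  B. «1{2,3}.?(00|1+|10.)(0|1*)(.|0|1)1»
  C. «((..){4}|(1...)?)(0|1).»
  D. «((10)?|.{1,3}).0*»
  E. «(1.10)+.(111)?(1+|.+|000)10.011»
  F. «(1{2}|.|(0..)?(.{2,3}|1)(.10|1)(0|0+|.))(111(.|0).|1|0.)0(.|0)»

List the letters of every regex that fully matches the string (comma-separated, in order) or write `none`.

A → no match
B → no match — must end with '1'
C → match
D → match
E → no match — must end with '011'
F → match

C, D, F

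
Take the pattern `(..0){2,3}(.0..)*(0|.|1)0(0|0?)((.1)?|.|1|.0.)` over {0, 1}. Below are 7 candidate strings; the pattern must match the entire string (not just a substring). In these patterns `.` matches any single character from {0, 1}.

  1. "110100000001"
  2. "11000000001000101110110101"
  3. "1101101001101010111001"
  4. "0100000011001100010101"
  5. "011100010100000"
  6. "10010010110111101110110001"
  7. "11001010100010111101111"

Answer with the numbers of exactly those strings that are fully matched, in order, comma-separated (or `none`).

1. "110100000001" → match
2 → no match
3 → match
4 → no match
5 → no match
6 → no match
7 → no match

1, 3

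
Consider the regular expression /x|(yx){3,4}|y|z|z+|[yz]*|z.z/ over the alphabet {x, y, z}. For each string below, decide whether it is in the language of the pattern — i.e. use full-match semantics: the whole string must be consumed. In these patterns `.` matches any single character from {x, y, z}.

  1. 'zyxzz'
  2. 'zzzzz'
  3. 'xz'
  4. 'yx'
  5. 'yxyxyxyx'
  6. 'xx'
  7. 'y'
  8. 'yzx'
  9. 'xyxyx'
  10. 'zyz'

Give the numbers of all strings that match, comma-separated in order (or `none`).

1. 'zyxzz' → no match
2. 'zzzzz' → match
3. 'xz' → no match
4. 'yx' → no match
5. 'yxyxyxyx' → match
6. 'xx' → no match
7. 'y' → match
8. 'yzx' → no match
9. 'xyxyx' → no match
10. 'zyz' → match

2, 5, 7, 10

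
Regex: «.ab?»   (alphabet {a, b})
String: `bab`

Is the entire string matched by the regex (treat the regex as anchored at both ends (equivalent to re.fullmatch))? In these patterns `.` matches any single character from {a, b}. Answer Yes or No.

Yes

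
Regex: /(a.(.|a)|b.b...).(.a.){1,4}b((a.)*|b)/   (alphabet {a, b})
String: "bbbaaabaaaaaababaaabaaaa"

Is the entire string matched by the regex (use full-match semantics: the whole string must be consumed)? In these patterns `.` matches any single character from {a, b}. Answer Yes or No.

Yes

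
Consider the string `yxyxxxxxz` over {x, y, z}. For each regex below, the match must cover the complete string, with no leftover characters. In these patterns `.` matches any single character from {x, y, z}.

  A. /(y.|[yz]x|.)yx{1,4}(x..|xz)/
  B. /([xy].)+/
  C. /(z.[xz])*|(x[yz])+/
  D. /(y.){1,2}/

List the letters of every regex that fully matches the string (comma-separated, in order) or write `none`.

A → match
B → no match
C → no match
D → no match

A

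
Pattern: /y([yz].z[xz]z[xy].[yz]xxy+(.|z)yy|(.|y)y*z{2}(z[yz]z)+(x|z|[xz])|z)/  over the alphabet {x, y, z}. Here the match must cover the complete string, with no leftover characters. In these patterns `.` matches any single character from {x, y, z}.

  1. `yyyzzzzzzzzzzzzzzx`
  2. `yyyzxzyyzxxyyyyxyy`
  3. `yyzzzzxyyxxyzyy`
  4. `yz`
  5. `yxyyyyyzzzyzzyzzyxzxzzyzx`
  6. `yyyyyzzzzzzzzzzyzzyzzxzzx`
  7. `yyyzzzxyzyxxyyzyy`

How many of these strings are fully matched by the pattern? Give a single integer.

4

1 → match
2 → match
3 → match
4 → match
5 → no match
6 → no match
7 → no match
Total matched: 4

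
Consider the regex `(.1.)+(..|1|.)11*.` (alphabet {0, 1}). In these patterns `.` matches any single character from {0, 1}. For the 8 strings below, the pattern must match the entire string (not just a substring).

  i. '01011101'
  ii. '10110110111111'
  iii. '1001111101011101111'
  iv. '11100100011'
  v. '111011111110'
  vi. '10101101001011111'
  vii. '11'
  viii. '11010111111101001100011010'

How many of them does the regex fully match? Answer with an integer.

1

i → no match
ii → no match
iii → no match
iv → no match
v → match
vi → no match
vii → no match
viii → no match
Total matched: 1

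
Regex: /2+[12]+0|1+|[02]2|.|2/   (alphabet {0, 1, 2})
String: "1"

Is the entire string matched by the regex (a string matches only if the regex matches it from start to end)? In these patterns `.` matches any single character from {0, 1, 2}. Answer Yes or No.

Yes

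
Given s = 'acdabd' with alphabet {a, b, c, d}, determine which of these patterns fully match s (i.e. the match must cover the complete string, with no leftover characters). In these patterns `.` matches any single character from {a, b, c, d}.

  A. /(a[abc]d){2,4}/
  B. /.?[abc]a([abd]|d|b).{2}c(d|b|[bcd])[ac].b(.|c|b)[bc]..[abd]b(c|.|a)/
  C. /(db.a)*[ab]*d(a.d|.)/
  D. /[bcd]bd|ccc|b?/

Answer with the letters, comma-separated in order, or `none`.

A → match
B → no match
C → no match
D → no match

A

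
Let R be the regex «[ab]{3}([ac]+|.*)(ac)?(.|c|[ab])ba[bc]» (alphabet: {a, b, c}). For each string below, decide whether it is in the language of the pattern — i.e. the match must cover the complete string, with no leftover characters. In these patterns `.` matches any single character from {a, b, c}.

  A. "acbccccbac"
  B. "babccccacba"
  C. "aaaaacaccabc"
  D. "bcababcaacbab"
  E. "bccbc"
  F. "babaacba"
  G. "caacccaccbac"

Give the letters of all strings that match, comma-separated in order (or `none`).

none

A → no match
B → no match
C → no match
D → no match
E → no match
F → no match
G → no match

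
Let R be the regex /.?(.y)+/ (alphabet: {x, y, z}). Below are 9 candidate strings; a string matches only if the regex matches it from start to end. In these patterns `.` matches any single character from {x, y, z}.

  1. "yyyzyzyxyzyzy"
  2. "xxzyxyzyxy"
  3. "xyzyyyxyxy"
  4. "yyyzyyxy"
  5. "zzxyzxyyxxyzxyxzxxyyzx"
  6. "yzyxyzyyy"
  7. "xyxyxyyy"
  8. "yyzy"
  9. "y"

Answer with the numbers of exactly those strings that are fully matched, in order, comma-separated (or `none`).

1, 3, 6, 7, 8

1 → match
2 → no match
3 → match
4 → no match
5 → no match — must end with "y"
6 → match
7 → match
8 → match
9 → no match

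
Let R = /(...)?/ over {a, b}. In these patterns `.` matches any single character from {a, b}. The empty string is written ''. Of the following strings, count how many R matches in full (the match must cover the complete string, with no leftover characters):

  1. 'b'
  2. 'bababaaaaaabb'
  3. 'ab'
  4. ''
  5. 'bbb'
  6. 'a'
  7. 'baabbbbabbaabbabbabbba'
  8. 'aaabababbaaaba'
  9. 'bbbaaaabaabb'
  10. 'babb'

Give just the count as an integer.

2

1 → no match
2 → no match
3 → no match
4 → match
5 → match
6 → no match
7 → no match
8 → no match
9 → no match
10 → no match
Total matched: 2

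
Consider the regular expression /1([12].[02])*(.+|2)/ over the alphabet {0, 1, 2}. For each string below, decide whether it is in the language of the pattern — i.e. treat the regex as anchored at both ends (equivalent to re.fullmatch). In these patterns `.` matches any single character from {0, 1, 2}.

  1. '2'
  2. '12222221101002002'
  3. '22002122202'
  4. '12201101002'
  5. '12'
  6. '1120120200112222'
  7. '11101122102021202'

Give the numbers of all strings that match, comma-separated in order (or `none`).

2, 4, 5, 6, 7

1 → no match — must start with '1'
2 → match
3 → no match — must start with '1'
4 → match
5 → match
6 → match
7 → match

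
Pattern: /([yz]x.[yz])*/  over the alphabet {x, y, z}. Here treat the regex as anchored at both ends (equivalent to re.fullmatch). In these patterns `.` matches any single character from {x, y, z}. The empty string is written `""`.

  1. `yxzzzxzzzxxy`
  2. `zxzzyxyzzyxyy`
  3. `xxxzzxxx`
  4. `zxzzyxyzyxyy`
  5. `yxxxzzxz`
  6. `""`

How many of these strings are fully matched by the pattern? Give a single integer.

3

1 → match
2 → no match
3 → no match
4 → match
5 → no match
6 → match
Total matched: 3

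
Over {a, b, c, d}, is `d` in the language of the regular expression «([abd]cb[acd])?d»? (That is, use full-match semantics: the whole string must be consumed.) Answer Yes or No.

Yes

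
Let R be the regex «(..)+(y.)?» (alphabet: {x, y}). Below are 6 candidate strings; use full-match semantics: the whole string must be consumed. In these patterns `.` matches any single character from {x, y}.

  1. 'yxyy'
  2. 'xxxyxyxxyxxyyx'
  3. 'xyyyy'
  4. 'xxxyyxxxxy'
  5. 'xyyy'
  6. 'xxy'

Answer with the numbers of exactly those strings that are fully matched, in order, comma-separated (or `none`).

1, 2, 4, 5

1 → match
2 → match
3 → no match
4 → match
5 → match
6 → no match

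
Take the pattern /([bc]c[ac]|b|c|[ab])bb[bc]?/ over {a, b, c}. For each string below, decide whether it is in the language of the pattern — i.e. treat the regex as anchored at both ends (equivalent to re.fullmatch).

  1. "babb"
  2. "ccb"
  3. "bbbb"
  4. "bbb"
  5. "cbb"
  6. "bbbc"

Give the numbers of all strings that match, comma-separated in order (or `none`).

1 → no match
2 → no match
3 → match
4 → match
5 → match
6 → match

3, 4, 5, 6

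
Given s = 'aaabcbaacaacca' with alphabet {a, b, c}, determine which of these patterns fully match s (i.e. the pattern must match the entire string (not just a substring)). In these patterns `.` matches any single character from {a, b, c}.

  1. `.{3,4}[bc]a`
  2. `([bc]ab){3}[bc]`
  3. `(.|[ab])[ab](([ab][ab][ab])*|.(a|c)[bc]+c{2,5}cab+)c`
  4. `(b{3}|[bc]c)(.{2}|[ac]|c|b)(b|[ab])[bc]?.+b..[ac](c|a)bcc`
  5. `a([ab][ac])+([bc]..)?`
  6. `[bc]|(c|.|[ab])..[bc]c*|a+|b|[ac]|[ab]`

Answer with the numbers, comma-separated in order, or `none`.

5

1 → no match
2 → no match
3 → no match — must end with 'c'
4 → no match — must end with 'bcc'
5 → match
6 → no match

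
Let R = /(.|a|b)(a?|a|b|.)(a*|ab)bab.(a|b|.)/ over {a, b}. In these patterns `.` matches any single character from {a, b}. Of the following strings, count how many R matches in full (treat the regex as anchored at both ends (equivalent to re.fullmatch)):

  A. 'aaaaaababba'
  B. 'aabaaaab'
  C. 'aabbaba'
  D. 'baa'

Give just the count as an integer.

A → match
B → no match
C → no match
D → no match
Total matched: 1

1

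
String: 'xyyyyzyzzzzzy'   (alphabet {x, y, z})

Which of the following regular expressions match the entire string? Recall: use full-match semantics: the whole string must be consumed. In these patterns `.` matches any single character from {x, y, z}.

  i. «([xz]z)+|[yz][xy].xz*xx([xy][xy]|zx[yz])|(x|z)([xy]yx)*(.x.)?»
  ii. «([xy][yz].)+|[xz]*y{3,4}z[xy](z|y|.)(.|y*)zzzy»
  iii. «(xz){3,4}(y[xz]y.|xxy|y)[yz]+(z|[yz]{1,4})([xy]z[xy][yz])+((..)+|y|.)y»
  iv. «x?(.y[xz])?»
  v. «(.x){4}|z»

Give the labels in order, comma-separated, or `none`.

i → no match
ii → match
iii → no match — must start with 'xz'
iv → no match
v → no match

ii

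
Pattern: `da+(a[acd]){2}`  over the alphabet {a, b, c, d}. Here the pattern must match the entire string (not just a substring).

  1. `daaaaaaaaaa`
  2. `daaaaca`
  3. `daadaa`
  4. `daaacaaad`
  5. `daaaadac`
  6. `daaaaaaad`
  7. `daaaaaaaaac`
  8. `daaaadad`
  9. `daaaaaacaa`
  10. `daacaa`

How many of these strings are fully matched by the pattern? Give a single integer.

1 → match
2 → no match
3 → match
4 → no match
5 → match
6 → match
7 → match
8 → match
9 → match
10 → match
Total matched: 8

8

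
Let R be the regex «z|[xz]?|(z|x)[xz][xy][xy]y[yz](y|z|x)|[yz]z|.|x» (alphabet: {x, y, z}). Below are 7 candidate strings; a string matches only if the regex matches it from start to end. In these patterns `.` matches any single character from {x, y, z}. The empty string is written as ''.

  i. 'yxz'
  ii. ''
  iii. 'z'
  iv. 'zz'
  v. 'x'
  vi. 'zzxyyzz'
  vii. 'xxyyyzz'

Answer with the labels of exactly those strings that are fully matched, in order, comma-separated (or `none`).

i → no match
ii → match
iii → match
iv → match
v → match
vi → match
vii → match

ii, iii, iv, v, vi, vii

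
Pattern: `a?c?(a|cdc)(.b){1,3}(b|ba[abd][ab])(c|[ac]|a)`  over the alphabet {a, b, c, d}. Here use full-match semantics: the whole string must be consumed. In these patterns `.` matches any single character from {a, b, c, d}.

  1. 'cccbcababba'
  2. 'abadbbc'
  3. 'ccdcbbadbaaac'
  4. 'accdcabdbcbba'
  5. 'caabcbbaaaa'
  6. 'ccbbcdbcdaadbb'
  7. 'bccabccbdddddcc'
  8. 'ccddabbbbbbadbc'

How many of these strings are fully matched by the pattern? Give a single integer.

2

1. 'cccbcababba' → no match
2. 'abadbbc' → no match
3 → no match
4 → match
5. 'caabcbbaaaa' → match
6 → no match
7 → no match
8 → no match
Total matched: 2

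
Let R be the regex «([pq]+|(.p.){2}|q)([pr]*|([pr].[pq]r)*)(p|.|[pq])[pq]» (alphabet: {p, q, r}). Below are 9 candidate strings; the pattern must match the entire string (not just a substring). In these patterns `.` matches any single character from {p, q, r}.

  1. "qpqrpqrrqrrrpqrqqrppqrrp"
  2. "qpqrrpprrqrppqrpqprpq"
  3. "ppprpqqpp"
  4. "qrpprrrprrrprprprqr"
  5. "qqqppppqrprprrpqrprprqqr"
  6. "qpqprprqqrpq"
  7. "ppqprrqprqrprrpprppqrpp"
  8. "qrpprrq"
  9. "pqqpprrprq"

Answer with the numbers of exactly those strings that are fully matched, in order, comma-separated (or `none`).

8, 9

1 → no match
2 → no match
3 → no match
4 → no match
5 → no match
6 → no match
7 → no match
8 → match
9 → match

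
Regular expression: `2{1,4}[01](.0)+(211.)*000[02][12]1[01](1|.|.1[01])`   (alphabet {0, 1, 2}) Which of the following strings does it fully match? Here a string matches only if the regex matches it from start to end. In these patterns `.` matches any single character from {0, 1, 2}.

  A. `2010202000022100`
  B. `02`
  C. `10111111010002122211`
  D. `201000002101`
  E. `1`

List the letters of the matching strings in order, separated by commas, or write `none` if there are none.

A, D

A → match
B → no match — must start with `2`
C → no match — must start with `2`
D → match
E → no match — must start with `2`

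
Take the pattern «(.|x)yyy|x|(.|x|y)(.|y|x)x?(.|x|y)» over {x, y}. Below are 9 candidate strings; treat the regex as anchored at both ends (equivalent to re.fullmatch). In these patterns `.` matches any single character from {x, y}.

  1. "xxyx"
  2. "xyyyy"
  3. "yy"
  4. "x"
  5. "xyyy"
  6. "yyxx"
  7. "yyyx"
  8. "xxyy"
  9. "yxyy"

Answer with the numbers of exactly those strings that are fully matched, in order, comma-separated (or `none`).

4, 5, 6

1 → no match
2 → no match
3 → no match
4 → match
5 → match
6 → match
7 → no match
8 → no match
9 → no match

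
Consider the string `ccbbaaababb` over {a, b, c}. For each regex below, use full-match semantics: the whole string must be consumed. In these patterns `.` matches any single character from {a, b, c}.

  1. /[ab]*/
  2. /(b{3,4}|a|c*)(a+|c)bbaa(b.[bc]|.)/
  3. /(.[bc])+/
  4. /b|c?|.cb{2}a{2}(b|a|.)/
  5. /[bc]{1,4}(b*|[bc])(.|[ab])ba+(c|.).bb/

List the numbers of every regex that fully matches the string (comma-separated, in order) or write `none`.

1 → no match
2 → no match
3 → no match
4 → no match
5 → match

5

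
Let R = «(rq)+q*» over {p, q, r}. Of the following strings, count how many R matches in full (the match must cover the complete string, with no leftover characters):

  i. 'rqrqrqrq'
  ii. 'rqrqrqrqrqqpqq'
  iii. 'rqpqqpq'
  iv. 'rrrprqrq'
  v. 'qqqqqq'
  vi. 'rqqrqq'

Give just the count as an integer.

i. 'rqrqrqrq' → match
ii → no match
iii. 'rqpqqpq' → no match
iv. 'rrrprqrq' → no match — must start with 'rq'
v. 'qqqqqq' → no match — must start with 'rq'
vi. 'rqqrqq' → no match
Total matched: 1

1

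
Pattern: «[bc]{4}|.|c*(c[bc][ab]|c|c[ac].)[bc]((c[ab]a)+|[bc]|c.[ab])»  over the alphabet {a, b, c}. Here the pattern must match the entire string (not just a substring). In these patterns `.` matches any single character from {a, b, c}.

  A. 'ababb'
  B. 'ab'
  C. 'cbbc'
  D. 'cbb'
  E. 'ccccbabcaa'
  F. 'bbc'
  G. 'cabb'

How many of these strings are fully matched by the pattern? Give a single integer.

A → no match
B → no match
C → match
D → match
E → match
F → no match
G → no match
Total matched: 3

3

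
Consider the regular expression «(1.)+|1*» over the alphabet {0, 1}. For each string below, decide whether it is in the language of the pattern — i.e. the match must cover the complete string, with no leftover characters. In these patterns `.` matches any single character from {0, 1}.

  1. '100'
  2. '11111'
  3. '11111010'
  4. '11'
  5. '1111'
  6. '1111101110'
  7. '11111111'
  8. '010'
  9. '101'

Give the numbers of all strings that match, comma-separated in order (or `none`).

2, 3, 4, 5, 6, 7

1 → no match
2 → match
3 → match
4 → match
5 → match
6 → match
7 → match
8 → no match
9 → no match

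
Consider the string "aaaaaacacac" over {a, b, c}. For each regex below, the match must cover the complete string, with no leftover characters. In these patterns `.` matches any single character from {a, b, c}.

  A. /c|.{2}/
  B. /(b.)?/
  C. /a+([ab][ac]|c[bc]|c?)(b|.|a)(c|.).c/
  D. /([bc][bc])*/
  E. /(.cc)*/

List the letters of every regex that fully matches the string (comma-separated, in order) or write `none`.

A → no match
B → no match
C → match
D → no match
E → no match

C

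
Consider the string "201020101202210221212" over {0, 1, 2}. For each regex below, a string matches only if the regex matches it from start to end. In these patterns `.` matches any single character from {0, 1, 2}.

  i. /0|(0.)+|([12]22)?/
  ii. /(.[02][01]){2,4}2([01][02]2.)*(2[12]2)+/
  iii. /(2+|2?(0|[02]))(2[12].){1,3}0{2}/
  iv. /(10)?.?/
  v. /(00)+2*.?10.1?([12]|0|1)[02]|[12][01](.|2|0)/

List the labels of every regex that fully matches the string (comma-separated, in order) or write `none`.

i → no match
ii → match
iii → no match — must end with "0"
iv → no match
v → no match

ii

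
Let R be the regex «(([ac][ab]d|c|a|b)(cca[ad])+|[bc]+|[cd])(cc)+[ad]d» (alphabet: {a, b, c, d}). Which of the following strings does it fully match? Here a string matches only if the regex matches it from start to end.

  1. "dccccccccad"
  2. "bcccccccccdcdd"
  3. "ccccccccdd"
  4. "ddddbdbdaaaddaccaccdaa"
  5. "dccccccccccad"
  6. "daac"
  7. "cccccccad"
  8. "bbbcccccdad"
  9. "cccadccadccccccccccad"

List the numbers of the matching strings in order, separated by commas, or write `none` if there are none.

1 → match
2 → no match
3 → match
4 → no match — must end with "d"
5 → match
6 → no match — must end with "d"
7 → match
8 → no match
9 → match

1, 3, 5, 7, 9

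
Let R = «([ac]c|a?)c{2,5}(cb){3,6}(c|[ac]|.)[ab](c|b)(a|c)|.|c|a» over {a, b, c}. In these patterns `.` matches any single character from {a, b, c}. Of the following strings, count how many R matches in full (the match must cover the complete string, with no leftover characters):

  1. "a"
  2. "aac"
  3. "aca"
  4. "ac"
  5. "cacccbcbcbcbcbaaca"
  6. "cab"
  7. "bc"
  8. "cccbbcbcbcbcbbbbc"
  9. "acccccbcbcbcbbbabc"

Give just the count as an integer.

1

1 → match
2 → no match
3 → no match
4 → no match
5 → no match
6 → no match
7 → no match
8 → no match
9 → no match
Total matched: 1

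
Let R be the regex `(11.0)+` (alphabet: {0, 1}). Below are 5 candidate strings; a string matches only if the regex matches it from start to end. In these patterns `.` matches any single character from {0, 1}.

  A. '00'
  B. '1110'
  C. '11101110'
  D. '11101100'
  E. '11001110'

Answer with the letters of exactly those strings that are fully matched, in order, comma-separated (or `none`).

B, C, D, E

A → no match — must start with '11'
B → match
C → match
D → match
E → match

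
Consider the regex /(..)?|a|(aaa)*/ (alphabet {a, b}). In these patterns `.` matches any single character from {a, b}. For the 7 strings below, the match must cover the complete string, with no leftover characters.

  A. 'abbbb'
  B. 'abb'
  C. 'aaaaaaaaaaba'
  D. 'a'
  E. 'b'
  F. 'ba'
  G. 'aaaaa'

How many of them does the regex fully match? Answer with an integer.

A → no match
B → no match
C → no match
D → match
E → no match
F → match
G → no match
Total matched: 2

2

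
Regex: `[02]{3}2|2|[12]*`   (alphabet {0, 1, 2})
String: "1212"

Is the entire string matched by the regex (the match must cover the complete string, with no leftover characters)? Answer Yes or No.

Yes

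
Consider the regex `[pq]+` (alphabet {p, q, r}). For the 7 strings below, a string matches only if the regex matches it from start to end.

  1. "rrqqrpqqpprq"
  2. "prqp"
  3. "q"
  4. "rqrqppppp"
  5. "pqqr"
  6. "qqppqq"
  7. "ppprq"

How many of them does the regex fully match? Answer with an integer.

1 → no match
2 → no match
3 → match
4 → no match
5 → no match
6 → match
7 → no match
Total matched: 2

2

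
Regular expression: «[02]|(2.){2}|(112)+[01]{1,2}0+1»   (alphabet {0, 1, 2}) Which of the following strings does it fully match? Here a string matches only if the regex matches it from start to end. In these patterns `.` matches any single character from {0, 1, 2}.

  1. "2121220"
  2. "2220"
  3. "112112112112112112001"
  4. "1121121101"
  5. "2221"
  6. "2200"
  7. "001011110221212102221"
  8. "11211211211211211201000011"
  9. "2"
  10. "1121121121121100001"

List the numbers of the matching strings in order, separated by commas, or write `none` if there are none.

2, 3, 4, 5, 9, 10

1 → no match
2 → match
3 → match
4 → match
5 → match
6 → no match
7 → no match
8 → no match
9 → match
10 → match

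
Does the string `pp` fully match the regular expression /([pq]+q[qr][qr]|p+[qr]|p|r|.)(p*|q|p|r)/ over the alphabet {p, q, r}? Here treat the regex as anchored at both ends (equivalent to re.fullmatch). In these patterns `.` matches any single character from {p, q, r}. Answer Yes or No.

Yes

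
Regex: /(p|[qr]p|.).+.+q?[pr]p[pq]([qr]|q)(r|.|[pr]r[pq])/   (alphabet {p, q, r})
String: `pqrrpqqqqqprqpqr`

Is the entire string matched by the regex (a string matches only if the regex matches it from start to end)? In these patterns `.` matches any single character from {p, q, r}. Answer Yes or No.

No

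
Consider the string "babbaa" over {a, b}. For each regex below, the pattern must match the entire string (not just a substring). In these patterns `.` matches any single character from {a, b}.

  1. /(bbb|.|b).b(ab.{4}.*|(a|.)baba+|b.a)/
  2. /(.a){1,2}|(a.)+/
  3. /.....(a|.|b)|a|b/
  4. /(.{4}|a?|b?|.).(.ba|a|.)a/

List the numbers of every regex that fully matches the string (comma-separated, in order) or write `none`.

1 → match
2 → no match
3 → match
4 → match

1, 3, 4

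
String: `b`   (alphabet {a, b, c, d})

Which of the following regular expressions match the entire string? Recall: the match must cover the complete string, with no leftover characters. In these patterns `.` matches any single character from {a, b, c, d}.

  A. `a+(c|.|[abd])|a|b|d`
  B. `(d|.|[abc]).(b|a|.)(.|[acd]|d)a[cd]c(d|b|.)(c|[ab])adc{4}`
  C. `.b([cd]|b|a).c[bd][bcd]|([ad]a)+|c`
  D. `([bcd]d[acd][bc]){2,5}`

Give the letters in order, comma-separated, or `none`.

A

A → match
B → no match — must end with `c`
C → no match
D → no match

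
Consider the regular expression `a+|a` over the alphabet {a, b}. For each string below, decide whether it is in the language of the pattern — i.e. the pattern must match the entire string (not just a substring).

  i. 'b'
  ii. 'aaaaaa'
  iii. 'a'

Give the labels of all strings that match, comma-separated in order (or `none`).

i → no match — must start with 'a'
ii → match
iii → match

ii, iii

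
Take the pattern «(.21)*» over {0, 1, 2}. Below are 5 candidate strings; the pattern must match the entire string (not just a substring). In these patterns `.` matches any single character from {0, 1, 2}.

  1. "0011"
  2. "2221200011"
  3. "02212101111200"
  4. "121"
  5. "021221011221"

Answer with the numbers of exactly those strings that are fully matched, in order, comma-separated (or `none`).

1. "0011" → no match
2. "2221200011" → no match
3 → no match
4. "121" → match
5. "021221011221" → no match

4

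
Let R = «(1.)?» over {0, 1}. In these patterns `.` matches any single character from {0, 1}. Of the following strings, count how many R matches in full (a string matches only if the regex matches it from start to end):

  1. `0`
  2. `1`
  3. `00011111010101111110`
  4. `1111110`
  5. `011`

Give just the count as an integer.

0

1. `0` → no match
2. `1` → no match
3 → no match
4. `1111110` → no match
5. `011` → no match
Total matched: 0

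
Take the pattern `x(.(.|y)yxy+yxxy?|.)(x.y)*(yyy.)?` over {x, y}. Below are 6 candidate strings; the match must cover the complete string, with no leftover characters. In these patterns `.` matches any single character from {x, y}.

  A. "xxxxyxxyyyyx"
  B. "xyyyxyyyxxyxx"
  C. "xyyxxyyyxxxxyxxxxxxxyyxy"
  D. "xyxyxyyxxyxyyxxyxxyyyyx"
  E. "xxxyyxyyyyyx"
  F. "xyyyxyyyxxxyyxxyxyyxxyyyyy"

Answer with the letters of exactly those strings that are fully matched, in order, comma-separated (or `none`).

A → match
B → no match
C → no match
D → match
E → match
F → match

A, D, E, F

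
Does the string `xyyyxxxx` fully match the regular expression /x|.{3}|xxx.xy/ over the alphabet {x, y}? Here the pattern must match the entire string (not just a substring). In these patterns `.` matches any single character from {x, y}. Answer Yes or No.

No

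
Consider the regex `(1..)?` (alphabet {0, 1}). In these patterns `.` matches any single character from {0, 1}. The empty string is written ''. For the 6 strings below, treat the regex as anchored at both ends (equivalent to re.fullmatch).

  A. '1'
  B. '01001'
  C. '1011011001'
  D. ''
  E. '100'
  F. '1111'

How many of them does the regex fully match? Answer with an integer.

2

A → no match
B → no match
C → no match
D → match
E → match
F → no match
Total matched: 2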